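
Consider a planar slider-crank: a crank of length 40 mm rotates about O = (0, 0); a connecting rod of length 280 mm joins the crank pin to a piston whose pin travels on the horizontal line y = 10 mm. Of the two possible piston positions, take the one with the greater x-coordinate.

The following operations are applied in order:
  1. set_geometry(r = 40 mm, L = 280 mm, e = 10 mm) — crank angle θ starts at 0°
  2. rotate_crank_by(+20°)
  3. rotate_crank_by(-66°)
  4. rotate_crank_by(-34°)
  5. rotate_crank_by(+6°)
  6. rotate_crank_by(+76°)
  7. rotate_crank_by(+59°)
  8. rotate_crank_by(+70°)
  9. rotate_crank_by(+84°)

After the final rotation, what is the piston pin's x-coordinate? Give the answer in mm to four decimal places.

245.2892

set_geometry: r = 40 mm, L = 280 mm, e = 10 mm; θ ← 0°
rotate_crank_by(+20°): θ ← 0° +20° = 20°
rotate_crank_by(-66°): θ ← 20° -66° = -46°
rotate_crank_by(-34°): θ ← -46° -34° = -80°
rotate_crank_by(+6°): θ ← -80° +6° = -74°
rotate_crank_by(+76°): θ ← -74° +76° = 2°
rotate_crank_by(+59°): θ ← 2° +59° = 61°
rotate_crank_by(+70°): θ ← 61° +70° = 131°
rotate_crank_by(+84°): θ ← 131° +84° = 215°
crank pin P = (r cos θ, r sin θ) = (-32.766082, -22.943057)
h = r sin θ − e = -22.943057 − 10 = -32.943057
x = r cos θ + √(L² − h²) = -32.766082 + √(78400.0 − 1085.2450) = -32.766082 + 278.055309 = 245.289227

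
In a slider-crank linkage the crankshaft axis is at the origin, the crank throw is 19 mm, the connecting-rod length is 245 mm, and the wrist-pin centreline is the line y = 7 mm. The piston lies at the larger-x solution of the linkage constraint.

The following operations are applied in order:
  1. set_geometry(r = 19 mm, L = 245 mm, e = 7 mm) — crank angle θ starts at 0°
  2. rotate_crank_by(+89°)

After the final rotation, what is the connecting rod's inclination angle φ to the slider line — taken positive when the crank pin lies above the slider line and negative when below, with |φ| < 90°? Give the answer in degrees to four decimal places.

2.8068

set_geometry: r = 19 mm, L = 245 mm, e = 7 mm; θ ← 0°
rotate_crank_by(+89°): θ ← 0° +89° = 89°
crank pin P = (r cos θ, r sin θ) = (0.331596, 18.997106)
h = r sin θ − e = 18.997106 − 7 = 11.997106
sin φ = h / L = 11.997106 / 245 = 0.04896778
φ = arcsin(0.04896778) = 2.806770°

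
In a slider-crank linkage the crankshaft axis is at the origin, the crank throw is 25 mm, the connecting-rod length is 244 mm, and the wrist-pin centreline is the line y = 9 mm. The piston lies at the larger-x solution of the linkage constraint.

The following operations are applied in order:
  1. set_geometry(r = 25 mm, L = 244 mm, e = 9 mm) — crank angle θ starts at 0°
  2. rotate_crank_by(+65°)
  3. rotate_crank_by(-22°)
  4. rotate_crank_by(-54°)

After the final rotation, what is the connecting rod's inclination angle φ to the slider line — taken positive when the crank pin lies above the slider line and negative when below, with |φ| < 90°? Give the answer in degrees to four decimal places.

-3.2352

set_geometry: r = 25 mm, L = 244 mm, e = 9 mm; θ ← 0°
rotate_crank_by(+65°): θ ← 0° +65° = 65°
rotate_crank_by(-22°): θ ← 65° -22° = 43°
rotate_crank_by(-54°): θ ← 43° -54° = -11°
crank pin P = (r cos θ, r sin θ) = (24.540680, -4.770225)
h = r sin θ − e = -4.770225 − 9 = -13.770225
sin φ = h / L = -13.770225 / 244 = -0.05643535
φ = arcsin(-0.05643535) = -3.235226°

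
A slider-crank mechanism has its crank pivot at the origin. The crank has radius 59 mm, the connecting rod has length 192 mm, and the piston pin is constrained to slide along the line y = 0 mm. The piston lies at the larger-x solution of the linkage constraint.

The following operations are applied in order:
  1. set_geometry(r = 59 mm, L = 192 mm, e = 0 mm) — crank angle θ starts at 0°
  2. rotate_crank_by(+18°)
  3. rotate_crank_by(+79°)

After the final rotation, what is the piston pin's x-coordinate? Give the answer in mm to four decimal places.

175.6613

set_geometry: r = 59 mm, L = 192 mm, e = 0 mm; θ ← 0°
rotate_crank_by(+18°): θ ← 0° +18° = 18°
rotate_crank_by(+79°): θ ← 18° +79° = 97°
crank pin P = (r cos θ, r sin θ) = (-7.190291, 58.560223)
h = r sin θ − e = 58.560223 − 0 = 58.560223
x = r cos θ + √(L² − h²) = -7.190291 + √(36864.0 − 3429.2997) = -7.190291 + 182.851580 = 175.661289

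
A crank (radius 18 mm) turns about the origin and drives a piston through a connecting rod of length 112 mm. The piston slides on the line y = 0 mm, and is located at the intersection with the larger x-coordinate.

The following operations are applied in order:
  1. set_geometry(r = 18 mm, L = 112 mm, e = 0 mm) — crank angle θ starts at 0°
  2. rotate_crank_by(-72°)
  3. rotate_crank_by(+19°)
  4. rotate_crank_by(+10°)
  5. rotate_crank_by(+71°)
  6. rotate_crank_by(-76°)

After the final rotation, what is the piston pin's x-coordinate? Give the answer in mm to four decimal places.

set_geometry: r = 18 mm, L = 112 mm, e = 0 mm; θ ← 0°
rotate_crank_by(-72°): θ ← 0° -72° = -72°
rotate_crank_by(+19°): θ ← -72° +19° = -53°
rotate_crank_by(+10°): θ ← -53° +10° = -43°
rotate_crank_by(+71°): θ ← -43° +71° = 28°
rotate_crank_by(-76°): θ ← 28° -76° = -48°
crank pin P = (r cos θ, r sin θ) = (12.044351, -13.376607)
h = r sin θ − e = -13.376607 − 0 = -13.376607
x = r cos θ + √(L² − h²) = 12.044351 + √(12544.0 − 178.9336) = 12.044351 + 111.198320 = 123.242671

123.2427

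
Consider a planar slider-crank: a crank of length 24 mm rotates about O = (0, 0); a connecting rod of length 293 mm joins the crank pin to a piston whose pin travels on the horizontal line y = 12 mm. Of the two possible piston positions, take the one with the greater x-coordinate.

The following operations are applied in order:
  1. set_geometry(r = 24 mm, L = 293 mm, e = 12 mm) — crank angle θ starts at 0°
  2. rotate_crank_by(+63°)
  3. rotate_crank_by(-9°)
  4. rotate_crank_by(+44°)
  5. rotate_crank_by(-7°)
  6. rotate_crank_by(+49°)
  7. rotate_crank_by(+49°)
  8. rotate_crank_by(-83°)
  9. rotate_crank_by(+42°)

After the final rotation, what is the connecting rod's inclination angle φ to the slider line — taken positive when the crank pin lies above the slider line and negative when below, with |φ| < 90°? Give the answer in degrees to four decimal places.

set_geometry: r = 24 mm, L = 293 mm, e = 12 mm; θ ← 0°
rotate_crank_by(+63°): θ ← 0° +63° = 63°
rotate_crank_by(-9°): θ ← 63° -9° = 54°
rotate_crank_by(+44°): θ ← 54° +44° = 98°
rotate_crank_by(-7°): θ ← 98° -7° = 91°
rotate_crank_by(+49°): θ ← 91° +49° = 140°
rotate_crank_by(+49°): θ ← 140° +49° = 189°
rotate_crank_by(-83°): θ ← 189° -83° = 106°
rotate_crank_by(+42°): θ ← 106° +42° = 148°
crank pin P = (r cos θ, r sin θ) = (-20.353154, 12.718062)
h = r sin θ − e = 12.718062 − 12 = 0.718062
sin φ = h / L = 0.718062 / 293 = 0.00245072
φ = arcsin(0.00245072) = 0.140416°

0.1404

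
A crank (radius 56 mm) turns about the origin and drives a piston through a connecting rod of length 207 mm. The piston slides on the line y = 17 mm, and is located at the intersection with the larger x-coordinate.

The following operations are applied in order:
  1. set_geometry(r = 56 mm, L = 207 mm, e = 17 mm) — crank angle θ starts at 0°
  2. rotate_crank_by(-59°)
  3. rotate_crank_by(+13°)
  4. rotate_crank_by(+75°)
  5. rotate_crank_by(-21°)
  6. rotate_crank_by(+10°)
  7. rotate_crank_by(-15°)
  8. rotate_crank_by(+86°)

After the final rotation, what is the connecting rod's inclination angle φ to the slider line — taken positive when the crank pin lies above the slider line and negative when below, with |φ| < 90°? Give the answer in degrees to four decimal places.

set_geometry: r = 56 mm, L = 207 mm, e = 17 mm; θ ← 0°
rotate_crank_by(-59°): θ ← 0° -59° = -59°
rotate_crank_by(+13°): θ ← -59° +13° = -46°
rotate_crank_by(+75°): θ ← -46° +75° = 29°
rotate_crank_by(-21°): θ ← 29° -21° = 8°
rotate_crank_by(+10°): θ ← 8° +10° = 18°
rotate_crank_by(-15°): θ ← 18° -15° = 3°
rotate_crank_by(+86°): θ ← 3° +86° = 89°
crank pin P = (r cos θ, r sin θ) = (0.977335, 55.991471)
h = r sin θ − e = 55.991471 − 17 = 38.991471
sin φ = h / L = 38.991471 / 207 = 0.18836459
φ = arcsin(0.18836459) = 10.857359°

10.8574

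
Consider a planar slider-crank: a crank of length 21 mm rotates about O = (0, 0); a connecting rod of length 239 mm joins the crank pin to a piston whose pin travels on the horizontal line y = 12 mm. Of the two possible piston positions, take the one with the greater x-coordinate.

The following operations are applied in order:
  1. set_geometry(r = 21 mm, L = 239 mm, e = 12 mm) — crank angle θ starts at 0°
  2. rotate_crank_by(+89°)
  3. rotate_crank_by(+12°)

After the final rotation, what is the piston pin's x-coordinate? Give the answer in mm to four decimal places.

234.8377

set_geometry: r = 21 mm, L = 239 mm, e = 12 mm; θ ← 0°
rotate_crank_by(+89°): θ ← 0° +89° = 89°
rotate_crank_by(+12°): θ ← 89° +12° = 101°
crank pin P = (r cos θ, r sin θ) = (-4.006989, 20.614171)
h = r sin θ − e = 20.614171 − 12 = 8.614171
x = r cos θ + √(L² − h²) = -4.006989 + √(57121.0 − 74.2039) = -4.006989 + 238.844711 = 234.837722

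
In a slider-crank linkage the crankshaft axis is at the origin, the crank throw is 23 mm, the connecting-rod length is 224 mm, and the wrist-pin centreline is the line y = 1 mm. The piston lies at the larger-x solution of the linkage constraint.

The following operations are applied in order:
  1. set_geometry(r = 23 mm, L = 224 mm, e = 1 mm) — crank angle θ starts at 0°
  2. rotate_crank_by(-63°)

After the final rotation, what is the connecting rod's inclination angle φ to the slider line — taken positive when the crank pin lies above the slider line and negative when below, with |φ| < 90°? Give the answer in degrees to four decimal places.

set_geometry: r = 23 mm, L = 224 mm, e = 1 mm; θ ← 0°
rotate_crank_by(-63°): θ ← 0° -63° = -63°
crank pin P = (r cos θ, r sin θ) = (10.441781, -20.493150)
h = r sin θ − e = -20.493150 − 1 = -21.493150
sin φ = h / L = -21.493150 / 224 = -0.09595156
φ = arcsin(-0.09595156) = -5.506091°

-5.5061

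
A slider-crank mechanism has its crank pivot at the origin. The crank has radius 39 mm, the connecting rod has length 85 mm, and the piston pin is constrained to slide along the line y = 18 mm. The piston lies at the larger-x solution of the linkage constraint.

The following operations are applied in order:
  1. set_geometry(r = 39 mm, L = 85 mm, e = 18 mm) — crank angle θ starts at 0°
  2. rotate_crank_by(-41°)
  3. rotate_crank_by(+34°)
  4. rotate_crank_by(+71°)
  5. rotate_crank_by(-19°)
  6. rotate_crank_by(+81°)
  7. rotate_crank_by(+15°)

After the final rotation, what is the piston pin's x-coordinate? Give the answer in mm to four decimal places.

54.4391

set_geometry: r = 39 mm, L = 85 mm, e = 18 mm; θ ← 0°
rotate_crank_by(-41°): θ ← 0° -41° = -41°
rotate_crank_by(+34°): θ ← -41° +34° = -7°
rotate_crank_by(+71°): θ ← -7° +71° = 64°
rotate_crank_by(-19°): θ ← 64° -19° = 45°
rotate_crank_by(+81°): θ ← 45° +81° = 126°
rotate_crank_by(+15°): θ ← 126° +15° = 141°
crank pin P = (r cos θ, r sin θ) = (-30.308692, 24.543495)
h = r sin θ − e = 24.543495 − 18 = 6.543495
x = r cos θ + √(L² − h²) = -30.308692 + √(7225.0 − 42.8173) = -30.308692 + 84.747759 = 54.439067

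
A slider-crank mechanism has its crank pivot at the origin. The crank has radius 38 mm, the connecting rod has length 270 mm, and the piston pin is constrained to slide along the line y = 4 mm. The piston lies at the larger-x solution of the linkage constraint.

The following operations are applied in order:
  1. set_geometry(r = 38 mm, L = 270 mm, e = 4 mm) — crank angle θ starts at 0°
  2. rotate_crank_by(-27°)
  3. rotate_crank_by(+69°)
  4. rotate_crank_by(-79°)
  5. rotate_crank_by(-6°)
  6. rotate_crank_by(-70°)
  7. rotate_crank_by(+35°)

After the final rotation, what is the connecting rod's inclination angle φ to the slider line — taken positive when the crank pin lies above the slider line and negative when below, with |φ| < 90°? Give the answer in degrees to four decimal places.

-8.7707

set_geometry: r = 38 mm, L = 270 mm, e = 4 mm; θ ← 0°
rotate_crank_by(-27°): θ ← 0° -27° = -27°
rotate_crank_by(+69°): θ ← -27° +69° = 42°
rotate_crank_by(-79°): θ ← 42° -79° = -37°
rotate_crank_by(-6°): θ ← -37° -6° = -43°
rotate_crank_by(-70°): θ ← -43° -70° = -113°
rotate_crank_by(+35°): θ ← -113° +35° = -78°
crank pin P = (r cos θ, r sin θ) = (7.900644, -37.169609)
h = r sin θ − e = -37.169609 − 4 = -41.169609
sin φ = h / L = -41.169609 / 270 = -0.15248003
φ = arcsin(-0.15248003) = -8.770676°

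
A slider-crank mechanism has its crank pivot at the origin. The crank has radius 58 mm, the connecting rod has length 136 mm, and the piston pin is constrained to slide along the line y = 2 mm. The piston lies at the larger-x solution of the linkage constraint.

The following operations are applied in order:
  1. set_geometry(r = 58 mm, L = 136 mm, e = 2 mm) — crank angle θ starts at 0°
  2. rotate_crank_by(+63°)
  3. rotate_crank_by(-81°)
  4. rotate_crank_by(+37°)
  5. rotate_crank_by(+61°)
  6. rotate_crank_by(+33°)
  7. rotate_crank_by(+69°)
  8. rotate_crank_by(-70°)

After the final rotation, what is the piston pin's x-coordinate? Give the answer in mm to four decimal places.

104.0312

set_geometry: r = 58 mm, L = 136 mm, e = 2 mm; θ ← 0°
rotate_crank_by(+63°): θ ← 0° +63° = 63°
rotate_crank_by(-81°): θ ← 63° -81° = -18°
rotate_crank_by(+37°): θ ← -18° +37° = 19°
rotate_crank_by(+61°): θ ← 19° +61° = 80°
rotate_crank_by(+33°): θ ← 80° +33° = 113°
rotate_crank_by(+69°): θ ← 113° +69° = 182°
rotate_crank_by(-70°): θ ← 182° -70° = 112°
crank pin P = (r cos θ, r sin θ) = (-21.727182, 53.776664)
h = r sin θ − e = 53.776664 − 2 = 51.776664
x = r cos θ + √(L² − h²) = -21.727182 + √(18496.0 − 2680.8229) = -21.727182 + 125.758408 = 104.031225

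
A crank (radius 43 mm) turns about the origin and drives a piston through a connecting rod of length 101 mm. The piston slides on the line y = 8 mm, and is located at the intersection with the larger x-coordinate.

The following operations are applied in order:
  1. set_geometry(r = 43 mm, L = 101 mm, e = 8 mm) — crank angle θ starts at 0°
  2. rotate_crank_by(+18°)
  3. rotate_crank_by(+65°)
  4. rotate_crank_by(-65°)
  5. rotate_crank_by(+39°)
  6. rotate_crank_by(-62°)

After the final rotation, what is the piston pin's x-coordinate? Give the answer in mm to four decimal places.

143.1508

set_geometry: r = 43 mm, L = 101 mm, e = 8 mm; θ ← 0°
rotate_crank_by(+18°): θ ← 0° +18° = 18°
rotate_crank_by(+65°): θ ← 18° +65° = 83°
rotate_crank_by(-65°): θ ← 83° -65° = 18°
rotate_crank_by(+39°): θ ← 18° +39° = 57°
rotate_crank_by(-62°): θ ← 57° -62° = -5°
crank pin P = (r cos θ, r sin θ) = (42.836372, -3.747697)
h = r sin θ − e = -3.747697 − 8 = -11.747697
x = r cos θ + √(L² − h²) = 42.836372 + √(10201.0 − 138.0084) = 42.836372 + 100.314464 = 143.150836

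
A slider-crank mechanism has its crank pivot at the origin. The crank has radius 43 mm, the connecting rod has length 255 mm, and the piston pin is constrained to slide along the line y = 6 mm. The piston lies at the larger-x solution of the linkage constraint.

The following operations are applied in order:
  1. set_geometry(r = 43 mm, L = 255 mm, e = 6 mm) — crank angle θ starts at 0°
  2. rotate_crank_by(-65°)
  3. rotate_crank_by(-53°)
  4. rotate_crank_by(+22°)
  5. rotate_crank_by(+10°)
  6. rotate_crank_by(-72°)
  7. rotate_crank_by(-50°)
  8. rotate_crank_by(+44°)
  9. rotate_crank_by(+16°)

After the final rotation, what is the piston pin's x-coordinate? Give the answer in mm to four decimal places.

216.9039

set_geometry: r = 43 mm, L = 255 mm, e = 6 mm; θ ← 0°
rotate_crank_by(-65°): θ ← 0° -65° = -65°
rotate_crank_by(-53°): θ ← -65° -53° = -118°
rotate_crank_by(+22°): θ ← -118° +22° = -96°
rotate_crank_by(+10°): θ ← -96° +10° = -86°
rotate_crank_by(-72°): θ ← -86° -72° = -158°
rotate_crank_by(-50°): θ ← -158° -50° = -208°
rotate_crank_by(+44°): θ ← -208° +44° = -164°
rotate_crank_by(+16°): θ ← -164° +16° = -148°
crank pin P = (r cos θ, r sin θ) = (-36.466068, -22.786528)
h = r sin θ − e = -22.786528 − 6 = -28.786528
x = r cos θ + √(L² − h²) = -36.466068 + √(65025.0 − 828.6642) = -36.466068 + 253.369958 = 216.903890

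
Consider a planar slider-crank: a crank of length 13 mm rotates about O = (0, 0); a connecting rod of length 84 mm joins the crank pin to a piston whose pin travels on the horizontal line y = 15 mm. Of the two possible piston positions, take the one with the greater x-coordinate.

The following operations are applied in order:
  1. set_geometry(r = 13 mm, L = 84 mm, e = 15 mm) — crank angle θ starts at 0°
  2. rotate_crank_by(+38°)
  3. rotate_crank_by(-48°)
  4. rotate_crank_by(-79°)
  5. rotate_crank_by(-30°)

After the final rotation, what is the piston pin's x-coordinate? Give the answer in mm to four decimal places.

73.4510

set_geometry: r = 13 mm, L = 84 mm, e = 15 mm; θ ← 0°
rotate_crank_by(+38°): θ ← 0° +38° = 38°
rotate_crank_by(-48°): θ ← 38° -48° = -10°
rotate_crank_by(-79°): θ ← -10° -79° = -89°
rotate_crank_by(-30°): θ ← -89° -30° = -119°
crank pin P = (r cos θ, r sin θ) = (-6.302525, -11.370056)
h = r sin θ − e = -11.370056 − 15 = -26.370056
x = r cos θ + √(L² − h²) = -6.302525 + √(7056.0 − 695.3799) = -6.302525 + 79.753496 = 73.450971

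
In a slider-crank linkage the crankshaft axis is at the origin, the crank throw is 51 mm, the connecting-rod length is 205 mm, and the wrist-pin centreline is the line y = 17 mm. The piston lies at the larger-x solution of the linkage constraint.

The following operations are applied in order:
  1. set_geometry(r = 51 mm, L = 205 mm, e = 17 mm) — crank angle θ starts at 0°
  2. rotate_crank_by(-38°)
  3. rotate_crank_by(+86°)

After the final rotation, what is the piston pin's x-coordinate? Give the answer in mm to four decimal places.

238.0574

set_geometry: r = 51 mm, L = 205 mm, e = 17 mm; θ ← 0°
rotate_crank_by(-38°): θ ← 0° -38° = -38°
rotate_crank_by(+86°): θ ← -38° +86° = 48°
crank pin P = (r cos θ, r sin θ) = (34.125661, 37.900386)
h = r sin θ − e = 37.900386 − 17 = 20.900386
x = r cos θ + √(L² − h²) = 34.125661 + √(42025.0 − 436.8261) = 34.125661 + 203.931787 = 238.057448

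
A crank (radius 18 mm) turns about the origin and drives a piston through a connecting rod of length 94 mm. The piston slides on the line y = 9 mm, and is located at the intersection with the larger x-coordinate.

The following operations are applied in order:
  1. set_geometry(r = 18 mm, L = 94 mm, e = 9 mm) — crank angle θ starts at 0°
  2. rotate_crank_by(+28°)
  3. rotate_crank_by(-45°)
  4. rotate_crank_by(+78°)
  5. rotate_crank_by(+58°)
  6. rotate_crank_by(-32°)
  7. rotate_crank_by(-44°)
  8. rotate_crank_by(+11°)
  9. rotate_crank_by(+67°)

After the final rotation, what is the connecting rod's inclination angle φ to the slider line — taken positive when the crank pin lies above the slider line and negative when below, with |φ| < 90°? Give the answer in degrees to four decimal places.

3.9217

set_geometry: r = 18 mm, L = 94 mm, e = 9 mm; θ ← 0°
rotate_crank_by(+28°): θ ← 0° +28° = 28°
rotate_crank_by(-45°): θ ← 28° -45° = -17°
rotate_crank_by(+78°): θ ← -17° +78° = 61°
rotate_crank_by(+58°): θ ← 61° +58° = 119°
rotate_crank_by(-32°): θ ← 119° -32° = 87°
rotate_crank_by(-44°): θ ← 87° -44° = 43°
rotate_crank_by(+11°): θ ← 43° +11° = 54°
rotate_crank_by(+67°): θ ← 54° +67° = 121°
crank pin P = (r cos θ, r sin θ) = (-9.270685, 15.429011)
h = r sin θ − e = 15.429011 − 9 = 6.429011
sin φ = h / L = 6.429011 / 94 = 0.06839374
φ = arcsin(0.06839374) = 3.921734°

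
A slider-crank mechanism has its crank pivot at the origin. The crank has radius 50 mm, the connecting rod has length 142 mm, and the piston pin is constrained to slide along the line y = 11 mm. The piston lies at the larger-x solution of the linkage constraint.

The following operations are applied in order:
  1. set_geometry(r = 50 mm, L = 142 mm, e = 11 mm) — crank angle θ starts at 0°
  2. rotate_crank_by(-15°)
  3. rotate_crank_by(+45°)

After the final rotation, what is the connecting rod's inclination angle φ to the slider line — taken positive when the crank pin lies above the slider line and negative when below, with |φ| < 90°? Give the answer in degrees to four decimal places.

set_geometry: r = 50 mm, L = 142 mm, e = 11 mm; θ ← 0°
rotate_crank_by(-15°): θ ← 0° -15° = -15°
rotate_crank_by(+45°): θ ← -15° +45° = 30°
crank pin P = (r cos θ, r sin θ) = (43.301270, 25.000000)
h = r sin θ − e = 25.000000 − 11 = 14.000000
sin φ = h / L = 14.000000 / 142 = 0.09859155
φ = arcsin(0.09859155) = 5.658071°

5.6581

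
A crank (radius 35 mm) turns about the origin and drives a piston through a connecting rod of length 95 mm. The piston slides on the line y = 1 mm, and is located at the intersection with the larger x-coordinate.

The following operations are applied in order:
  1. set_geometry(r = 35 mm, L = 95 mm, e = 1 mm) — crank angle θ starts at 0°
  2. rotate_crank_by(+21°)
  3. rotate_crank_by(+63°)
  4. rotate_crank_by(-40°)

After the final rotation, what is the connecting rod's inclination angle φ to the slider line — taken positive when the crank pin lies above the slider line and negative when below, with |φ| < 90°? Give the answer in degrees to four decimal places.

set_geometry: r = 35 mm, L = 95 mm, e = 1 mm; θ ← 0°
rotate_crank_by(+21°): θ ← 0° +21° = 21°
rotate_crank_by(+63°): θ ← 21° +63° = 84°
rotate_crank_by(-40°): θ ← 84° -40° = 44°
crank pin P = (r cos θ, r sin θ) = (25.176893, 24.313043)
h = r sin θ − e = 24.313043 − 1 = 23.313043
sin φ = h / L = 23.313043 / 95 = 0.24540045
φ = arcsin(0.24540045) = 14.205500°

14.2055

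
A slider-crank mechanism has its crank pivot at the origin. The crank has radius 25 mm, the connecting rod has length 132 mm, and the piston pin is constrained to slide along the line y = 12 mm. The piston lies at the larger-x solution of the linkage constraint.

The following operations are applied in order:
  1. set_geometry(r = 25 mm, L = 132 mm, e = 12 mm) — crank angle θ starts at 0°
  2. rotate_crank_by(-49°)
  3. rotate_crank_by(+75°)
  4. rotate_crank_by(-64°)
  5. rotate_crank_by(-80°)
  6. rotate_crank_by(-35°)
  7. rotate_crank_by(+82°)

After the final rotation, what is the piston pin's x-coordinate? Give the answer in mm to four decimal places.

135.2373

set_geometry: r = 25 mm, L = 132 mm, e = 12 mm; θ ← 0°
rotate_crank_by(-49°): θ ← 0° -49° = -49°
rotate_crank_by(+75°): θ ← -49° +75° = 26°
rotate_crank_by(-64°): θ ← 26° -64° = -38°
rotate_crank_by(-80°): θ ← -38° -80° = -118°
rotate_crank_by(-35°): θ ← -118° -35° = -153°
rotate_crank_by(+82°): θ ← -153° +82° = -71°
crank pin P = (r cos θ, r sin θ) = (8.139204, -23.637964)
h = r sin θ − e = -23.637964 − 12 = -35.637964
x = r cos θ + √(L² − h²) = 8.139204 + √(17424.0 − 1270.0645) = 8.139204 + 127.098133 = 135.237337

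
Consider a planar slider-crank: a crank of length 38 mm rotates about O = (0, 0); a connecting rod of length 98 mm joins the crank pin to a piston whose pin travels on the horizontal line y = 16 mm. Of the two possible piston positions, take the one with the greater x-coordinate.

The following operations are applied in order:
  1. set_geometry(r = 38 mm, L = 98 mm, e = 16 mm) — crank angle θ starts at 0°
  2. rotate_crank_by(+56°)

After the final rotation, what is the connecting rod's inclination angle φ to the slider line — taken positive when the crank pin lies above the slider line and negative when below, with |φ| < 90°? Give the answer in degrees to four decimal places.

9.1023

set_geometry: r = 38 mm, L = 98 mm, e = 16 mm; θ ← 0°
rotate_crank_by(+56°): θ ← 0° +56° = 56°
crank pin P = (r cos θ, r sin θ) = (21.249330, 31.503428)
h = r sin θ − e = 31.503428 − 16 = 15.503428
sin φ = h / L = 15.503428 / 98 = 0.15819824
φ = arcsin(0.15819824) = 9.102331°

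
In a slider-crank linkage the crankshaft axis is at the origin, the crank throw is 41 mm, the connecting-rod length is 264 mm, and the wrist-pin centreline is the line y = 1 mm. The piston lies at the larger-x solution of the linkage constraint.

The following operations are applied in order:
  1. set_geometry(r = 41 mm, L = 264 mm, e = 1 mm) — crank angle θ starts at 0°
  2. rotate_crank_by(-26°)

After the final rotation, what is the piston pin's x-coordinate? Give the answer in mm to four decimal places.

set_geometry: r = 41 mm, L = 264 mm, e = 1 mm; θ ← 0°
rotate_crank_by(-26°): θ ← 0° -26° = -26°
crank pin P = (r cos θ, r sin θ) = (36.850556, -17.973217)
h = r sin θ − e = -17.973217 − 1 = -18.973217
x = r cos θ + √(L² − h²) = 36.850556 + √(69696.0 − 359.9830) = 36.850556 + 263.317331 = 300.167887

300.1679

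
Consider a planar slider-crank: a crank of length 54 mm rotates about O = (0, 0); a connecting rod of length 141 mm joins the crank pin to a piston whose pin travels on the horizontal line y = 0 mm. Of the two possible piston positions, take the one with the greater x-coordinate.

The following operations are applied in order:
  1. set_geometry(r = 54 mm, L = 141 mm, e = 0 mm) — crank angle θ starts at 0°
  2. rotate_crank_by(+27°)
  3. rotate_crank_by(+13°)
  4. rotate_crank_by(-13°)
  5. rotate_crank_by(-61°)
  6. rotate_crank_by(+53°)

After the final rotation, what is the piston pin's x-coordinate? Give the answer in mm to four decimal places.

set_geometry: r = 54 mm, L = 141 mm, e = 0 mm; θ ← 0°
rotate_crank_by(+27°): θ ← 0° +27° = 27°
rotate_crank_by(+13°): θ ← 27° +13° = 40°
rotate_crank_by(-13°): θ ← 40° -13° = 27°
rotate_crank_by(-61°): θ ← 27° -61° = -34°
rotate_crank_by(+53°): θ ← -34° +53° = 19°
crank pin P = (r cos θ, r sin θ) = (51.058003, 17.580680)
h = r sin θ − e = 17.580680 − 0 = 17.580680
x = r cos θ + √(L² − h²) = 51.058003 + √(19881.0 − 309.0803) = 51.058003 + 139.899677 = 190.957680

190.9577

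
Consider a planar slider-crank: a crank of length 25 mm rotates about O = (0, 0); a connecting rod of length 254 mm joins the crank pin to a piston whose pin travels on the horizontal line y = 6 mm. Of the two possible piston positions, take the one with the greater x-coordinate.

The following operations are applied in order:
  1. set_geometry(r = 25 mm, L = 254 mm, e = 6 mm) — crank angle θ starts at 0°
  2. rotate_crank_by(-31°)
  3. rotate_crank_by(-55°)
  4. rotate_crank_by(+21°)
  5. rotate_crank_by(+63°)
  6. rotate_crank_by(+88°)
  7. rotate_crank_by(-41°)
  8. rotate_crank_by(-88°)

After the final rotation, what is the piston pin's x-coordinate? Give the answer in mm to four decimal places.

271.2358

set_geometry: r = 25 mm, L = 254 mm, e = 6 mm; θ ← 0°
rotate_crank_by(-31°): θ ← 0° -31° = -31°
rotate_crank_by(-55°): θ ← -31° -55° = -86°
rotate_crank_by(+21°): θ ← -86° +21° = -65°
rotate_crank_by(+63°): θ ← -65° +63° = -2°
rotate_crank_by(+88°): θ ← -2° +88° = 86°
rotate_crank_by(-41°): θ ← 86° -41° = 45°
rotate_crank_by(-88°): θ ← 45° -88° = -43°
crank pin P = (r cos θ, r sin θ) = (18.283843, -17.049959)
h = r sin θ − e = -17.049959 − 6 = -23.049959
x = r cos θ + √(L² − h²) = 18.283843 + √(64516.0 − 531.3006) = 18.283843 + 252.951971 = 271.235813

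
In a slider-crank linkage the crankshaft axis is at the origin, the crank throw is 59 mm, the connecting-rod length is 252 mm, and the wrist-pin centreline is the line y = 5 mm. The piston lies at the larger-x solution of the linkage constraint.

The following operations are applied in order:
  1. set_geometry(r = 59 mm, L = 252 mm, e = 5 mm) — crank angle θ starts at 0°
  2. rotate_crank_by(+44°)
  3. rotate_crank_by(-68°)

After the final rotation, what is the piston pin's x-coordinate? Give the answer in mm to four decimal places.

304.2253

set_geometry: r = 59 mm, L = 252 mm, e = 5 mm; θ ← 0°
rotate_crank_by(+44°): θ ← 0° +44° = 44°
rotate_crank_by(-68°): θ ← 44° -68° = -24°
crank pin P = (r cos θ, r sin θ) = (53.899182, -23.997462)
h = r sin θ − e = -23.997462 − 5 = -28.997462
x = r cos θ + √(L² − h²) = 53.899182 + √(63504.0 − 840.8528) = 53.899182 + 250.326082 = 304.225264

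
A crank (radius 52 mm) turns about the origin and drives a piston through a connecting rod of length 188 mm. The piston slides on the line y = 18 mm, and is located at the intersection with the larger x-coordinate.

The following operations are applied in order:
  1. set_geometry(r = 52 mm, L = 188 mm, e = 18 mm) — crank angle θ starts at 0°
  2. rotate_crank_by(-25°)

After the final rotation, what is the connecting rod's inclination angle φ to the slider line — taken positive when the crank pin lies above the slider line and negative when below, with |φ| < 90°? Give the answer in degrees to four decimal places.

set_geometry: r = 52 mm, L = 188 mm, e = 18 mm; θ ← 0°
rotate_crank_by(-25°): θ ← 0° -25° = -25°
crank pin P = (r cos θ, r sin θ) = (47.128005, -21.976150)
h = r sin θ − e = -21.976150 − 18 = -39.976150
sin φ = h / L = -39.976150 / 188 = -0.21263909
φ = arcsin(-0.21263909) = -12.277055°

-12.2771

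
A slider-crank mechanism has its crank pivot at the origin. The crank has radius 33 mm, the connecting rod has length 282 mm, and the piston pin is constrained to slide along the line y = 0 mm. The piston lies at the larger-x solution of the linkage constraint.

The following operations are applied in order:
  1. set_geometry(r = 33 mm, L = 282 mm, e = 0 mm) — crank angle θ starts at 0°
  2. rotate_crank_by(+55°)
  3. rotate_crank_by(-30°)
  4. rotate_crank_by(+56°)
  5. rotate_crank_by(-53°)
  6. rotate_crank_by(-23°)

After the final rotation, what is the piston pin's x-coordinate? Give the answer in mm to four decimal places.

314.8598

set_geometry: r = 33 mm, L = 282 mm, e = 0 mm; θ ← 0°
rotate_crank_by(+55°): θ ← 0° +55° = 55°
rotate_crank_by(-30°): θ ← 55° -30° = 25°
rotate_crank_by(+56°): θ ← 25° +56° = 81°
rotate_crank_by(-53°): θ ← 81° -53° = 28°
rotate_crank_by(-23°): θ ← 28° -23° = 5°
crank pin P = (r cos θ, r sin θ) = (32.874425, 2.876140)
h = r sin θ − e = 2.876140 − 0 = 2.876140
x = r cos θ + √(L² − h²) = 32.874425 + √(79524.0 − 8.2722) = 32.874425 + 281.985333 = 314.859758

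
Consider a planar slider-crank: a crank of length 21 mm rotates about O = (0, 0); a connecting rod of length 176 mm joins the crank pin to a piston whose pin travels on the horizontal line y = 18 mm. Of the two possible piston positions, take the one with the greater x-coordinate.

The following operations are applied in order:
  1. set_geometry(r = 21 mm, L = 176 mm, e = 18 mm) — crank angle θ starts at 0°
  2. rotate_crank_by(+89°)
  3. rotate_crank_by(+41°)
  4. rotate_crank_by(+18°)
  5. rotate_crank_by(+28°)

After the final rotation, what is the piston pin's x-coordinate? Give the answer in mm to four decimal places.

154.2727

set_geometry: r = 21 mm, L = 176 mm, e = 18 mm; θ ← 0°
rotate_crank_by(+89°): θ ← 0° +89° = 89°
rotate_crank_by(+41°): θ ← 89° +41° = 130°
rotate_crank_by(+18°): θ ← 130° +18° = 148°
rotate_crank_by(+28°): θ ← 148° +28° = 176°
crank pin P = (r cos θ, r sin θ) = (-20.948845, 1.464886)
h = r sin θ − e = 1.464886 − 18 = -16.535114
x = r cos θ + √(L² − h²) = -20.948845 + √(30976.0 − 273.4100) = -20.948845 + 175.221545 = 154.272700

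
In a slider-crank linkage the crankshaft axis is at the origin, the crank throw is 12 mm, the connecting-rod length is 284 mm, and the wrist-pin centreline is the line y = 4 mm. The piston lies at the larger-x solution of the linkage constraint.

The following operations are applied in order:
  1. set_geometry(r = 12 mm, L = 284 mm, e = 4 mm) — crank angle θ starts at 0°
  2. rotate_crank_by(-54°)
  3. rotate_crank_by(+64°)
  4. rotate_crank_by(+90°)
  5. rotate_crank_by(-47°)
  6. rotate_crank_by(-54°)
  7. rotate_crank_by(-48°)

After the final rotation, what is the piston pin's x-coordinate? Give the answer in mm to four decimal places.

291.5724

set_geometry: r = 12 mm, L = 284 mm, e = 4 mm; θ ← 0°
rotate_crank_by(-54°): θ ← 0° -54° = -54°
rotate_crank_by(+64°): θ ← -54° +64° = 10°
rotate_crank_by(+90°): θ ← 10° +90° = 100°
rotate_crank_by(-47°): θ ← 100° -47° = 53°
rotate_crank_by(-54°): θ ← 53° -54° = -1°
rotate_crank_by(-48°): θ ← -1° -48° = -49°
crank pin P = (r cos θ, r sin θ) = (7.872708, -9.056515)
h = r sin θ − e = -9.056515 − 4 = -13.056515
x = r cos θ + √(L² − h²) = 7.872708 + √(80656.0 − 170.4726) = 7.872708 + 283.699713 = 291.572422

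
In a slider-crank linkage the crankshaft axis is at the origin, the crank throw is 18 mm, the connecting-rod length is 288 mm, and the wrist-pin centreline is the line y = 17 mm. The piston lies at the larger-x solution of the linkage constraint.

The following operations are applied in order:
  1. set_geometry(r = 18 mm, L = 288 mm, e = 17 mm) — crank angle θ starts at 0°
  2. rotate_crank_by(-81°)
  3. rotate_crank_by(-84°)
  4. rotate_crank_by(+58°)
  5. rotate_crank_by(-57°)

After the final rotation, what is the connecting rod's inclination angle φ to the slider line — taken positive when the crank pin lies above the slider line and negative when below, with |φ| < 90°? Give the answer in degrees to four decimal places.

-4.3733

set_geometry: r = 18 mm, L = 288 mm, e = 17 mm; θ ← 0°
rotate_crank_by(-81°): θ ← 0° -81° = -81°
rotate_crank_by(-84°): θ ← -81° -84° = -165°
rotate_crank_by(+58°): θ ← -165° +58° = -107°
rotate_crank_by(-57°): θ ← -107° -57° = -164°
crank pin P = (r cos θ, r sin θ) = (-17.302711, -4.961472)
h = r sin θ − e = -4.961472 − 17 = -21.961472
sin φ = h / L = -21.961472 / 288 = -0.07625511
φ = arcsin(-0.07625511) = -4.373341°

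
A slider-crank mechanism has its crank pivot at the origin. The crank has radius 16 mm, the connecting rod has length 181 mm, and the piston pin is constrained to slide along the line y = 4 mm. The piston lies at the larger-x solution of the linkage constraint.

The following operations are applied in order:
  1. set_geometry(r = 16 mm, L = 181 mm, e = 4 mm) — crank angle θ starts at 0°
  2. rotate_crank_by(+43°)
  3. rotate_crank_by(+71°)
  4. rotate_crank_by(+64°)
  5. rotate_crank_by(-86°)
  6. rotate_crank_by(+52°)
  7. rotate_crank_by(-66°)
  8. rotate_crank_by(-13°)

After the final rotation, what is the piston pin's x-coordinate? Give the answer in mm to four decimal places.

187.4570

set_geometry: r = 16 mm, L = 181 mm, e = 4 mm; θ ← 0°
rotate_crank_by(+43°): θ ← 0° +43° = 43°
rotate_crank_by(+71°): θ ← 43° +71° = 114°
rotate_crank_by(+64°): θ ← 114° +64° = 178°
rotate_crank_by(-86°): θ ← 178° -86° = 92°
rotate_crank_by(+52°): θ ← 92° +52° = 144°
rotate_crank_by(-66°): θ ← 144° -66° = 78°
rotate_crank_by(-13°): θ ← 78° -13° = 65°
crank pin P = (r cos θ, r sin θ) = (6.761892, 14.500925)
h = r sin θ − e = 14.500925 − 4 = 10.500925
x = r cos θ + √(L² − h²) = 6.761892 + √(32761.0 − 110.2694) = 6.761892 + 180.695132 = 187.457024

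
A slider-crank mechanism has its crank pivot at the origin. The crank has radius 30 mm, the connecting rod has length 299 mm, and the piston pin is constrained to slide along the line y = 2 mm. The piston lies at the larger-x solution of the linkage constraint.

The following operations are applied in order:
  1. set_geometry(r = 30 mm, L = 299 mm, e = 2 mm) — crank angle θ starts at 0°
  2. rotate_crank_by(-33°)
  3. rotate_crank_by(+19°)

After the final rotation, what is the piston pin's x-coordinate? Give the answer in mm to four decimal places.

327.9655

set_geometry: r = 30 mm, L = 299 mm, e = 2 mm; θ ← 0°
rotate_crank_by(-33°): θ ← 0° -33° = -33°
rotate_crank_by(+19°): θ ← -33° +19° = -14°
crank pin P = (r cos θ, r sin θ) = (29.108872, -7.257657)
h = r sin θ − e = -7.257657 − 2 = -9.257657
x = r cos θ + √(L² − h²) = 29.108872 + √(89401.0 − 85.7042) = 29.108872 + 298.856648 = 327.965519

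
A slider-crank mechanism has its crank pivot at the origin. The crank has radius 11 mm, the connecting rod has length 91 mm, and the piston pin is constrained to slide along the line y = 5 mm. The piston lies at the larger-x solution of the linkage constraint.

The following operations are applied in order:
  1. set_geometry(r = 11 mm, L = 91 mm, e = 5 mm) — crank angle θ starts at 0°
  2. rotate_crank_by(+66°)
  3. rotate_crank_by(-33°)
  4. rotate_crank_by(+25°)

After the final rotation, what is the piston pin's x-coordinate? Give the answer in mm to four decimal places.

set_geometry: r = 11 mm, L = 91 mm, e = 5 mm; θ ← 0°
rotate_crank_by(+66°): θ ← 0° +66° = 66°
rotate_crank_by(-33°): θ ← 66° -33° = 33°
rotate_crank_by(+25°): θ ← 33° +25° = 58°
crank pin P = (r cos θ, r sin θ) = (5.829112, 9.328529)
h = r sin θ − e = 9.328529 − 5 = 4.328529
x = r cos θ + √(L² − h²) = 5.829112 + √(8281.0 − 18.7362) = 5.829112 + 90.896996 = 96.726108

96.7261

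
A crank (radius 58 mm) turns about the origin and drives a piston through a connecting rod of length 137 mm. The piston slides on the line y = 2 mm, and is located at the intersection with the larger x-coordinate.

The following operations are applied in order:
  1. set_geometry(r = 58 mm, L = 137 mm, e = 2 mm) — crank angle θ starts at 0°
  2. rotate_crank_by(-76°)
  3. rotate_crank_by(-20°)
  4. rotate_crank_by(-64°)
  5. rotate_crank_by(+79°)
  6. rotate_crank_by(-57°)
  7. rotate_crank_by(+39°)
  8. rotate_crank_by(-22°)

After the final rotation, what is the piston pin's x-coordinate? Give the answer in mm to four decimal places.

set_geometry: r = 58 mm, L = 137 mm, e = 2 mm; θ ← 0°
rotate_crank_by(-76°): θ ← 0° -76° = -76°
rotate_crank_by(-20°): θ ← -76° -20° = -96°
rotate_crank_by(-64°): θ ← -96° -64° = -160°
rotate_crank_by(+79°): θ ← -160° +79° = -81°
rotate_crank_by(-57°): θ ← -81° -57° = -138°
rotate_crank_by(+39°): θ ← -138° +39° = -99°
rotate_crank_by(-22°): θ ← -99° -22° = -121°
crank pin P = (r cos θ, r sin θ) = (-29.872208, -49.715703)
h = r sin θ − e = -49.715703 − 2 = -51.715703
x = r cos θ + √(L² − h²) = -29.872208 + √(18769.0 − 2674.5140) = -29.872208 + 126.864045 = 96.991837

96.9918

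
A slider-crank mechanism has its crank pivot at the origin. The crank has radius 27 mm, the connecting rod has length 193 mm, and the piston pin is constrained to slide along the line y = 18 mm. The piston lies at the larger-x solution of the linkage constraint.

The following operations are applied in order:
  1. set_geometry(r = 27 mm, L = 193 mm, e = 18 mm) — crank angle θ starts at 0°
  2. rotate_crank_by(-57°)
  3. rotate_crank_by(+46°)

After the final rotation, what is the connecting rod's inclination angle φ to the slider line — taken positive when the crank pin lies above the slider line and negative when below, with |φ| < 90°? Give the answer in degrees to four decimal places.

-6.8897

set_geometry: r = 27 mm, L = 193 mm, e = 18 mm; θ ← 0°
rotate_crank_by(-57°): θ ← 0° -57° = -57°
rotate_crank_by(+46°): θ ← -57° +46° = -11°
crank pin P = (r cos θ, r sin θ) = (26.503934, -5.151843)
h = r sin θ − e = -5.151843 − 18 = -23.151843
sin φ = h / L = -23.151843 / 193 = -0.11995774
φ = arcsin(-0.11995774) = -6.889663°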